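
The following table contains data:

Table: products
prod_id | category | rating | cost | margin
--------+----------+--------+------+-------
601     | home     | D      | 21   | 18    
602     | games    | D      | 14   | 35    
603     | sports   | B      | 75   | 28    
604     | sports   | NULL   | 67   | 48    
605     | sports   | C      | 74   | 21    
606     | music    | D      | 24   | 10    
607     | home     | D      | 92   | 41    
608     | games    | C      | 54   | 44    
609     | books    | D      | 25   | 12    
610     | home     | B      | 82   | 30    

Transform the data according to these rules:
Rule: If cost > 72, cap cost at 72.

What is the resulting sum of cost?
493

Step 1: 4 records have cost > 72
Step 2: These records originally summed to 323
Step 3: After capping: 4 × 72 = 288
Step 4: Unaffected records sum: 205
Step 5: Final sum = 288 + 205 = 493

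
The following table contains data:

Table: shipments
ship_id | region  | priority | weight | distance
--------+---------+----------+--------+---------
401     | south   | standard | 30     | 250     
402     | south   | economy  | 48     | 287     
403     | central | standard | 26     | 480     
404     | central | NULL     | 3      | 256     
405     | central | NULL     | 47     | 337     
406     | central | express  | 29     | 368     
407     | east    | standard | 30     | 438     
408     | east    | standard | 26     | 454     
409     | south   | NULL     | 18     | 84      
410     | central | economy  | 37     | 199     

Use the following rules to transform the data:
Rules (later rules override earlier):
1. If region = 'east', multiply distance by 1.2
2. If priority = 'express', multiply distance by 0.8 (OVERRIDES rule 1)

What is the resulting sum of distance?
3257.8

Step 1: Rule 2 takes priority for records with priority = 'express'
  - 1 records: 368 × 0.8 = 294.4
Step 2: Rule 1 applies to remaining records with region = 'east'
  - 2 records: 892 × 1.2 = 1070.4
Step 3: Other records unchanged: 1893
Step 4: Final sum = 294.4 + 1070.4 + 1893 = 3257.8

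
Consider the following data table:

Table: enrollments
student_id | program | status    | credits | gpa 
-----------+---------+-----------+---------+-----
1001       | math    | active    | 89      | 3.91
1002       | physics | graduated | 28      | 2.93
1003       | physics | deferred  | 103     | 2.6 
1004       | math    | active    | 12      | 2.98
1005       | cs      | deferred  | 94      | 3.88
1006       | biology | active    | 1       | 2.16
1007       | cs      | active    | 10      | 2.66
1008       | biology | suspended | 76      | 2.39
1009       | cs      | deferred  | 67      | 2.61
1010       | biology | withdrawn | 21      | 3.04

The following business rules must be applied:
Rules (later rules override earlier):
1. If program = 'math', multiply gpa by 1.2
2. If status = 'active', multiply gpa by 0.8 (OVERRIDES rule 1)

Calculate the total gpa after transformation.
26.82

Step 1: Rule 2 takes priority for records with status = 'active'
  - 4 records: 11.71 × 0.8 = 9.37
Step 2: Rule 1 applies to remaining records with program = 'math'
  - 0 records: 0 × 1.2 = 0.0
Step 3: Other records unchanged: 17.45
Step 4: Final sum = 9.37 + 0.0 + 17.45 = 26.82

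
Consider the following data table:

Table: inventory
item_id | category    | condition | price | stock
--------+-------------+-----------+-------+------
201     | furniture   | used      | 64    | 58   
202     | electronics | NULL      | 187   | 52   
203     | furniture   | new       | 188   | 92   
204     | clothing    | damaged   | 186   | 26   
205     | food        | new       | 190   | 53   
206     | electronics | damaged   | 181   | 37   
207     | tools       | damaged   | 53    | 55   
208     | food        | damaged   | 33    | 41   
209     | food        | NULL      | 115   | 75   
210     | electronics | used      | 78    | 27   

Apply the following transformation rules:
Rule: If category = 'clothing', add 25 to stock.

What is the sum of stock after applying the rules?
541

Step 1: Count records where category = 'clothing': 1
Step 2: Total bonus added: 1 × 25 = 25
Step 3: Original sum of stock: 516
Step 4: Final sum = 516 + 25 = 541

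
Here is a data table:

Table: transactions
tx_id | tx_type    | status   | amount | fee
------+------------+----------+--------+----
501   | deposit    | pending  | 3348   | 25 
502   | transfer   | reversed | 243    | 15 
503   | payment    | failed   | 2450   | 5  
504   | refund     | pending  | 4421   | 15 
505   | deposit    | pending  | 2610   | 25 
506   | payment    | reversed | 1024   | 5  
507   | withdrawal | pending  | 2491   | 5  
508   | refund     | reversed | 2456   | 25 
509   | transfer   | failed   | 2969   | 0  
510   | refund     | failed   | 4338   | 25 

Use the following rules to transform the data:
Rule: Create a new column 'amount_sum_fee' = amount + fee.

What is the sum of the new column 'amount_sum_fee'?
26495

Step 1: For each record, compute amount + fee
Example calculations:
  3348 + 25 = 3373
  243 + 15 = 258
  2450 + 5 = 2455
  ...
Step 2: Sum all derived values
Step 3: Total = 26495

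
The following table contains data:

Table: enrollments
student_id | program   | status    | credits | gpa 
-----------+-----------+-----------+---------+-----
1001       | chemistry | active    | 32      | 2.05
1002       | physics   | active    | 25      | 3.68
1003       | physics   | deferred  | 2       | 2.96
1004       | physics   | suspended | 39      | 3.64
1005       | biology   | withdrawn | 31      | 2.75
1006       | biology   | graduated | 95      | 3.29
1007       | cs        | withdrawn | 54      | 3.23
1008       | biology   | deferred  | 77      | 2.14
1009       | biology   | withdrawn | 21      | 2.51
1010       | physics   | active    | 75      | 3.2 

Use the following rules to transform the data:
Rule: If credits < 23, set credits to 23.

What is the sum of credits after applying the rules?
474

Step 1: 2 records have credits < 23
Step 2: These records originally summed to 23
Step 3: After setting to minimum: 2 × 23 = 46
Step 4: Unaffected records sum: 428
Step 5: Final sum = 46 + 428 = 474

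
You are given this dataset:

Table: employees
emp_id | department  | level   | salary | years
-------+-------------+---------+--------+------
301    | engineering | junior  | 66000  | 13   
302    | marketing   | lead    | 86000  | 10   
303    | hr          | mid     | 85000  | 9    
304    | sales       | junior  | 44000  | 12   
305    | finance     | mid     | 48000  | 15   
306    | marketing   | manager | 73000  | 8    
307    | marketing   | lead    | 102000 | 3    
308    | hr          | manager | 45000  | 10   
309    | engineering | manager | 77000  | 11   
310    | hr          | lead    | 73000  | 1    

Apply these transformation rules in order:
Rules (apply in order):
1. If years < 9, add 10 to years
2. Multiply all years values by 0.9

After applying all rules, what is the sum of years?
109.8

Step 1: Apply Rule 1 - Add 10 to records with years < 9
  - 3 records affected: 12 + (3 × 10) = 42
  - Unaffected records: 80
  - Sum after Rule 1: 122
Step 2: Apply Rule 2 - Multiply all by 0.9
  - 122 × 0.9 = 109.8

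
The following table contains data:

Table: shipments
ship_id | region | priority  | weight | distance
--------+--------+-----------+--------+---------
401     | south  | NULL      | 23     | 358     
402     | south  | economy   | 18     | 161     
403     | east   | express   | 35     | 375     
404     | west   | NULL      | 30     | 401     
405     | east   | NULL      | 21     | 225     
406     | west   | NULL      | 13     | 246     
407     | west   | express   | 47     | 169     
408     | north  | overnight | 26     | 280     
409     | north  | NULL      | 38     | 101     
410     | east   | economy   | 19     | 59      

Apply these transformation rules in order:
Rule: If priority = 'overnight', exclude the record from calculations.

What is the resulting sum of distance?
2095

Step 1: Identify records where priority = 'overnight'
Step 2: The excluded records sum to 280
Step 3: Original total distance = 2375
Step 4: Remaining total = 2375 - 280 = 2095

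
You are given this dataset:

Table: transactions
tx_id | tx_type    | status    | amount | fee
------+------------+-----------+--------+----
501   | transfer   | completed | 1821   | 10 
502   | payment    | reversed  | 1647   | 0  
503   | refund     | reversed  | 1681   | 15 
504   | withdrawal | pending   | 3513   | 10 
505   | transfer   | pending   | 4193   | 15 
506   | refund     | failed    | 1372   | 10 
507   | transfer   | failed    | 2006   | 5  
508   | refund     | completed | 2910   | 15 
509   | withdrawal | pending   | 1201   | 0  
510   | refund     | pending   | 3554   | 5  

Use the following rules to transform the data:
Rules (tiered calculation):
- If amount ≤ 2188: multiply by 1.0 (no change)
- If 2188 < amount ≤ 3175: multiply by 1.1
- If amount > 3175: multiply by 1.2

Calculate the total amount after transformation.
26441.0

Step 1: Tier 1 (amount ≤ 2188): 6 records, sum = 9728 × 1.0 = 9728.0
Step 2: Tier 2 (2188 < amount ≤ 3175): 1 records, sum = 2910 × 1.1 = 3201.0
Step 3: Tier 3 (amount > 3175): 3 records, sum = 11260 × 1.2 = 13512.0
Step 4: Final sum = 9728.0 + 3201.0 + 13512.0 = 26441.0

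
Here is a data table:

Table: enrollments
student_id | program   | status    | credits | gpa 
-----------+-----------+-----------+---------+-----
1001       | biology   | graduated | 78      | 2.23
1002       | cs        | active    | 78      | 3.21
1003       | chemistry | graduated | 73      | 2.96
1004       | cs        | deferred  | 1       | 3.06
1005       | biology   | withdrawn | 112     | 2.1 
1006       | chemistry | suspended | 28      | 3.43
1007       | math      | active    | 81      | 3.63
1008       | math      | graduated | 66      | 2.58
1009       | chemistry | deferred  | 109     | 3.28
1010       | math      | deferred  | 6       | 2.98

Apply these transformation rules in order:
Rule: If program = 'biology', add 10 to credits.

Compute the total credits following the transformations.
652

Step 1: Count records where program = 'biology': 2
Step 2: Total bonus added: 2 × 10 = 20
Step 3: Original sum of credits: 632
Step 4: Final sum = 632 + 20 = 652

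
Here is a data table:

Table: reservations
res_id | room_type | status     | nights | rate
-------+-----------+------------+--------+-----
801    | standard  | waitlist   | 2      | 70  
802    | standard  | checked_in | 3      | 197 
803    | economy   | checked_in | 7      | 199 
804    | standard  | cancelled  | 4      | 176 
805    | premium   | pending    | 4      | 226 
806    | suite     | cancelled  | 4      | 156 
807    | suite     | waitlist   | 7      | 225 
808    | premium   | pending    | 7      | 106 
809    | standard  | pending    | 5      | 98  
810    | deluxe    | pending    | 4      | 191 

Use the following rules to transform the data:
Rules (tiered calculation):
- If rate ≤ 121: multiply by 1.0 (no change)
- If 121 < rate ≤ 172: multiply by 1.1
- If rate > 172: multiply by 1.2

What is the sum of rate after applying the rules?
1902.4

Step 1: Tier 1 (rate ≤ 121): 3 records, sum = 274 × 1.0 = 274.0
Step 2: Tier 2 (121 < rate ≤ 172): 1 records, sum = 156 × 1.1 = 171.6
Step 3: Tier 3 (rate > 172): 6 records, sum = 1214 × 1.2 = 1456.8
Step 4: Final sum = 274.0 + 171.6 + 1456.8 = 1902.4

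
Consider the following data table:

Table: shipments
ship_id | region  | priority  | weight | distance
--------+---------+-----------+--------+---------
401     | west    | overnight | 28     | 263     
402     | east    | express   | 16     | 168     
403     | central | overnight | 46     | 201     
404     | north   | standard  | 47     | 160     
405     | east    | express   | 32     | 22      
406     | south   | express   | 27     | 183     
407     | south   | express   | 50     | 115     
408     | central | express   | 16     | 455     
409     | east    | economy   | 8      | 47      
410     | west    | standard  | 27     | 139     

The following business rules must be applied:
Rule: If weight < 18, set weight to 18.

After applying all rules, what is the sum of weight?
311

Step 1: 3 records have weight < 18
Step 2: These records originally summed to 40
Step 3: After setting to minimum: 3 × 18 = 54
Step 4: Unaffected records sum: 257
Step 5: Final sum = 54 + 257 = 311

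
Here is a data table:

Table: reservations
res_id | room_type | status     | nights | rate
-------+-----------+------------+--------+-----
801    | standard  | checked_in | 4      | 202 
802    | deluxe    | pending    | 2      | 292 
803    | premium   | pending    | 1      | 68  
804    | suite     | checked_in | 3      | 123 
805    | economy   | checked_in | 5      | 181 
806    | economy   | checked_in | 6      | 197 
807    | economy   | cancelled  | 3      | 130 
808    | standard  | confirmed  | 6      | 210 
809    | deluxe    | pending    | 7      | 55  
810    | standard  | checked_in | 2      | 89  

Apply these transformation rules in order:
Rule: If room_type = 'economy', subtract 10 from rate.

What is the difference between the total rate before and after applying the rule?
30

Step 1: Original sum of rate = 1547
Step 2: 3 records have room_type = 'economy'
Step 3: Each affected record changes by -10
Step 4: Total change = 3 × -10 = -30
Step 5: New sum = 1547 + -30 = 1517
Step 6: Difference = |1517 - 1547| = 30
        (Sum decreased by 30)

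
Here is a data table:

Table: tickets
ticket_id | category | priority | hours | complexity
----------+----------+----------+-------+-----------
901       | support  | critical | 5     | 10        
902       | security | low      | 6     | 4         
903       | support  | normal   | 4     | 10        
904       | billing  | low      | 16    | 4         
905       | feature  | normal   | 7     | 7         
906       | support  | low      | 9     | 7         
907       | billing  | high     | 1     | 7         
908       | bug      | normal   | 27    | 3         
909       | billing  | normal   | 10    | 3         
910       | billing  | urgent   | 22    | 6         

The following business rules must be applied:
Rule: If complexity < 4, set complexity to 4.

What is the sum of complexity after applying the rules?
63

Step 1: 2 records have complexity < 4
Step 2: These records originally summed to 6
Step 3: After setting to minimum: 2 × 4 = 8
Step 4: Unaffected records sum: 55
Step 5: Final sum = 8 + 55 = 63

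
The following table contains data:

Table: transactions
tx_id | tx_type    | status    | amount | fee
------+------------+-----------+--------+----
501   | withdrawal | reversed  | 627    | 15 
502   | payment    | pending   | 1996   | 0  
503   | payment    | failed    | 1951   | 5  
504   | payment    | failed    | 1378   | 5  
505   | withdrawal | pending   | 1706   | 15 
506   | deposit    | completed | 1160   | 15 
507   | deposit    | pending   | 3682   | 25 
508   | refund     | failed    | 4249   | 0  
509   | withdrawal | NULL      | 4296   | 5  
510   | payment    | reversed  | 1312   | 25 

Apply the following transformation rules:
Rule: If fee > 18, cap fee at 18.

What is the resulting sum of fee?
96

Step 1: 2 records have fee > 18
Step 2: These records originally summed to 50
Step 3: After capping: 2 × 18 = 36
Step 4: Unaffected records sum: 60
Step 5: Final sum = 36 + 60 = 96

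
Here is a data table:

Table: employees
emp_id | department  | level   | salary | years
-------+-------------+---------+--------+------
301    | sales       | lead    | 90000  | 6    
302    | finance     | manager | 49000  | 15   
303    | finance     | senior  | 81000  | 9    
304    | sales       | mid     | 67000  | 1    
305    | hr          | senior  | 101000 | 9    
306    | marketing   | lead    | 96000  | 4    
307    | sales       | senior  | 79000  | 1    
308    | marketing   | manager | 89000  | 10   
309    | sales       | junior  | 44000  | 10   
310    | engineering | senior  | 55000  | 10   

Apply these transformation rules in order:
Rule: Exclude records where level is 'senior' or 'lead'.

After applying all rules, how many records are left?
4

Step 1: Count records to exclude
  - 4 (senior) + 2 (lead) = 6 records
Step 2: Total records: 10
Step 3: Remaining = 10 - 6 = 4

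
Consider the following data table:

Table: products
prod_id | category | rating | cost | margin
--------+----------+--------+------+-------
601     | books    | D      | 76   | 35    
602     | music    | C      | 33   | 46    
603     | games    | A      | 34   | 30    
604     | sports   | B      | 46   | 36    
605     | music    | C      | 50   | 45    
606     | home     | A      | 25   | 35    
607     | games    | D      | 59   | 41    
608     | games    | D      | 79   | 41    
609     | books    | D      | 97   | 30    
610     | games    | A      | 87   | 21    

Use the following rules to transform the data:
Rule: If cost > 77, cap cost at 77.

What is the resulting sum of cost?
554

Step 1: 3 records have cost > 77
Step 2: These records originally summed to 263
Step 3: After capping: 3 × 77 = 231
Step 4: Unaffected records sum: 323
Step 5: Final sum = 231 + 323 = 554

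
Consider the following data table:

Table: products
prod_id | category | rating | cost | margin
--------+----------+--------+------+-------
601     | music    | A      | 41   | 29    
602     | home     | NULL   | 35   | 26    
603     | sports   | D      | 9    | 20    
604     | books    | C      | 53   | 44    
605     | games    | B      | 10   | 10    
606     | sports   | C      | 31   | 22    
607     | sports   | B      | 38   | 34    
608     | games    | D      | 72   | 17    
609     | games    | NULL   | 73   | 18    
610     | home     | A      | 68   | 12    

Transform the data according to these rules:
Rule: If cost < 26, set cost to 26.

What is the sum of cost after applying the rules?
463

Step 1: 2 records have cost < 26
Step 2: These records originally summed to 19
Step 3: After setting to minimum: 2 × 26 = 52
Step 4: Unaffected records sum: 411
Step 5: Final sum = 52 + 411 = 463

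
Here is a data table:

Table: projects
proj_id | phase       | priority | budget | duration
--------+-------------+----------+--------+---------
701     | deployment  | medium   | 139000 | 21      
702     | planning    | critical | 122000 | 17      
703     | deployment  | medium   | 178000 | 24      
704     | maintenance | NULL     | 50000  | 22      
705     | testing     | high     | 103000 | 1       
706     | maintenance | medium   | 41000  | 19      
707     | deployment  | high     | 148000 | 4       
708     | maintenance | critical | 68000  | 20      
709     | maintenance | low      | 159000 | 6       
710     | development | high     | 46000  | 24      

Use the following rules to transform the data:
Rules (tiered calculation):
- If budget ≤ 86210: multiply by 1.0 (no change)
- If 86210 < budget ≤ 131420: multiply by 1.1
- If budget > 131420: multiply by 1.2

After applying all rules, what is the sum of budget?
1201300.0

Step 1: Tier 1 (budget ≤ 86210): 4 records, sum = 205000 × 1.0 = 205000.0
Step 2: Tier 2 (86210 < budget ≤ 131420): 2 records, sum = 225000 × 1.1 = 247500.0
Step 3: Tier 3 (budget > 131420): 4 records, sum = 624000 × 1.2 = 748800.0
Step 4: Final sum = 205000.0 + 247500.0 + 748800.0 = 1201300.0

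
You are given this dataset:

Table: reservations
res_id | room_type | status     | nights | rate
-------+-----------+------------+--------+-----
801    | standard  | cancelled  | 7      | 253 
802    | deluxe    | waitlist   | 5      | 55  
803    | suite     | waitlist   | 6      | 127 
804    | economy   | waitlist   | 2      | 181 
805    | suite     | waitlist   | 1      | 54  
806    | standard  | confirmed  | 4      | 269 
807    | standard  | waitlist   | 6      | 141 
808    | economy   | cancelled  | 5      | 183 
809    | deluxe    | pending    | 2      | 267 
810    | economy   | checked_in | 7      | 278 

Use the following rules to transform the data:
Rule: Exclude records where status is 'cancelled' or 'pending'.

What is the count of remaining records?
7

Step 1: Count records to exclude
  - 2 (cancelled) + 1 (pending) = 3 records
Step 2: Total records: 10
Step 3: Remaining = 10 - 3 = 7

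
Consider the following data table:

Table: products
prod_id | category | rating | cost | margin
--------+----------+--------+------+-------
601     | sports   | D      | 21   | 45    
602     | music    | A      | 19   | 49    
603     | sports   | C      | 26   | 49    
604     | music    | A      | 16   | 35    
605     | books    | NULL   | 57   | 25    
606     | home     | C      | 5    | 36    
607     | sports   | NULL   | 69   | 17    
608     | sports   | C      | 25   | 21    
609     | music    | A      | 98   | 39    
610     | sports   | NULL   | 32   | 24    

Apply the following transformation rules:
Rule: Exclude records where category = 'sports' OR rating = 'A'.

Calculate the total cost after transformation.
62

Step 1: Find records where category = 'sports' OR rating = 'A'
Step 2: 8 records match, summing to 306
Step 3: Original sum: 368
Step 4: Remaining sum = 368 - 306 = 62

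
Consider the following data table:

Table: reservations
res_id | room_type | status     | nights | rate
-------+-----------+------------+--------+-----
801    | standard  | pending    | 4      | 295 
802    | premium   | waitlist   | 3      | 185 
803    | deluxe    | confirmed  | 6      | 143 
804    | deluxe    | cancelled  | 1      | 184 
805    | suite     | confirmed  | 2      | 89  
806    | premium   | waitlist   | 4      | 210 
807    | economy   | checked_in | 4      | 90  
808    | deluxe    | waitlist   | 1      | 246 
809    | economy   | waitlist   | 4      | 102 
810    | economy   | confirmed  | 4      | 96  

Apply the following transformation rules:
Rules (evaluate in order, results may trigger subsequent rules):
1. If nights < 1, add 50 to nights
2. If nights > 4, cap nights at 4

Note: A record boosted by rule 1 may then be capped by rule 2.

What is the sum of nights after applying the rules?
31

Step 1: Apply rule 1 to records with nights < 1
  - 0 records get bonus of 50
  - Of these, 0 records then exceed 4 and get capped
Step 2: Apply rule 2 to records with nights > 4
  - 1 records (original) are capped
Step 3: Calculate final sum = 31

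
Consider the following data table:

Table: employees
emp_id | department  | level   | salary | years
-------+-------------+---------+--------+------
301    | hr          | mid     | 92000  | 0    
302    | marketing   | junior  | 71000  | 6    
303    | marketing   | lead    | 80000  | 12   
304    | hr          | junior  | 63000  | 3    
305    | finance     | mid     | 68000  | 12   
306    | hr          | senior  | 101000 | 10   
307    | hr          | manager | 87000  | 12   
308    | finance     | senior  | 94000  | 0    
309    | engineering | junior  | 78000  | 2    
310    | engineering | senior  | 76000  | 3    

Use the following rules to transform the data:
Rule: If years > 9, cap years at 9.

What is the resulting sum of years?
50

Step 1: 4 records have years > 9
Step 2: These records originally summed to 46
Step 3: After capping: 4 × 9 = 36
Step 4: Unaffected records sum: 14
Step 5: Final sum = 36 + 14 = 50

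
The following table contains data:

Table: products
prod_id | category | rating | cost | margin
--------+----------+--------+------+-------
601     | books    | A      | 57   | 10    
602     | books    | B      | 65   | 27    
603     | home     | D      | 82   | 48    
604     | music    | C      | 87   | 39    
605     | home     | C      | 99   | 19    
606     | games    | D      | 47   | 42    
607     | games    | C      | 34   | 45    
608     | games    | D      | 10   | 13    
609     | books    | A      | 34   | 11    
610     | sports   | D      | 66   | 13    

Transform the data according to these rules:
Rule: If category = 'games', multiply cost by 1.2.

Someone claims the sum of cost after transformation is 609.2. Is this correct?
No, the correct result is 599.2.

Step 1: Calculate the correct sum after transformation
Step 2: Apply multiplier 1.2 to records where category = 'games'
Step 3: Correct result = 599.2
Step 4: Claimed result = 609.2
Step 5: 599.2 ≠ 609.2
Conclusion: The claimed result is incorrect. The correct answer is 599.2.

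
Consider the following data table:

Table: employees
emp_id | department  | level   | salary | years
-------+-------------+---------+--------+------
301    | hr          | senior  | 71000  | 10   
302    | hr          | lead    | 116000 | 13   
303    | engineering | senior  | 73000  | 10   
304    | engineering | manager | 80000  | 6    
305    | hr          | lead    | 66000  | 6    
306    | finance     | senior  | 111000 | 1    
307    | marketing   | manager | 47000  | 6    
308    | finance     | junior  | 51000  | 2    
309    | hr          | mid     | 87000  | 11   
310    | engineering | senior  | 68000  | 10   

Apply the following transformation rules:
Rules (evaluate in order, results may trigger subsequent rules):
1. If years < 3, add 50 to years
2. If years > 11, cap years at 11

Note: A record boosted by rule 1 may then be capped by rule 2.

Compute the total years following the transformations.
92

Step 1: Apply rule 1 to records with years < 3
  - 2 records get bonus of 50
  - Of these, 2 records then exceed 11 and get capped
Step 2: Apply rule 2 to records with years > 11
  - 1 records (original) are capped
Step 3: Calculate final sum = 92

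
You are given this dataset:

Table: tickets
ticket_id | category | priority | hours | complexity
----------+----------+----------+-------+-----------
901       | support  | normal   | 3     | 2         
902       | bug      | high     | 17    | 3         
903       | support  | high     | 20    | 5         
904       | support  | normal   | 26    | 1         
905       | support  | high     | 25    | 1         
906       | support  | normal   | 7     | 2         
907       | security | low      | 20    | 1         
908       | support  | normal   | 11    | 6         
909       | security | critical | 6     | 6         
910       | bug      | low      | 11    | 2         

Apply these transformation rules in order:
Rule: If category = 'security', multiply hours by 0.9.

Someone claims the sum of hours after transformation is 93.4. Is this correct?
No, the correct result is 143.4.

Step 1: Calculate the correct sum after transformation
Step 2: Apply multiplier 0.9 to records where category = 'security'
Step 3: Correct result = 143.4
Step 4: Claimed result = 93.4
Step 5: 143.4 ≠ 93.4
Conclusion: The claimed result is incorrect. The correct answer is 143.4.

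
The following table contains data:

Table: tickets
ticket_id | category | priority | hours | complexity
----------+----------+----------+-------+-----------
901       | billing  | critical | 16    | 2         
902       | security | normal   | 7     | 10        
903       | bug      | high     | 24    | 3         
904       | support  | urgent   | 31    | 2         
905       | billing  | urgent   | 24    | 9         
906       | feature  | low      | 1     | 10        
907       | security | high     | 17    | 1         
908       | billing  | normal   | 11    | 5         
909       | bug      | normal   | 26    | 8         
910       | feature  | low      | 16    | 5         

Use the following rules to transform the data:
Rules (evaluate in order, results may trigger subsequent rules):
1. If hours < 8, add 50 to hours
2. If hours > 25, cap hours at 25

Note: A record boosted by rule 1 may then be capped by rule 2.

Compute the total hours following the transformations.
208

Step 1: Apply rule 1 to records with hours < 8
  - 2 records get bonus of 50
  - Of these, 2 records then exceed 25 and get capped
Step 2: Apply rule 2 to records with hours > 25
  - 2 records (original) are capped
Step 3: Calculate final sum = 208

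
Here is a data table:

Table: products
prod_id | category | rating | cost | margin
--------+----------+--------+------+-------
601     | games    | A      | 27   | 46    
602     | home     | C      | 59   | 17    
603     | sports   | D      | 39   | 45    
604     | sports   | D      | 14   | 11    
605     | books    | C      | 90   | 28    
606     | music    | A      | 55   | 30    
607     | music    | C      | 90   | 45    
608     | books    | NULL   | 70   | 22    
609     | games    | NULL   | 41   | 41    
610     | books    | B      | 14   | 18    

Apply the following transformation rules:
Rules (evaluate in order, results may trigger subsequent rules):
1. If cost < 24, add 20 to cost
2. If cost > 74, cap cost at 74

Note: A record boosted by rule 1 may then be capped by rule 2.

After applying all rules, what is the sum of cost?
507

Step 1: Apply rule 1 to records with cost < 24
  - 2 records get bonus of 20
  - Of these, 0 records then exceed 74 and get capped
Step 2: Apply rule 2 to records with cost > 74
  - 2 records (original) are capped
Step 3: Calculate final sum = 507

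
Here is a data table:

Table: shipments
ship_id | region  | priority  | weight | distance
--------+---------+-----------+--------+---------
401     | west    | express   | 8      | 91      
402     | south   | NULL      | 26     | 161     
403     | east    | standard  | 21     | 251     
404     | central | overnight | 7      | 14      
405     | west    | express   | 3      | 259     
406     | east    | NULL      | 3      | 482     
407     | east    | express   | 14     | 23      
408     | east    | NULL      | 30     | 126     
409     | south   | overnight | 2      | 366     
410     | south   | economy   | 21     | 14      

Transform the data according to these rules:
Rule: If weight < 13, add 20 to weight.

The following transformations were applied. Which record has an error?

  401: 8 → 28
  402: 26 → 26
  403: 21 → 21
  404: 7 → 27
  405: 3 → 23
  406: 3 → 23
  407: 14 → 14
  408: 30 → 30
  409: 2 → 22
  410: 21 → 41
Record 410 has an error. The correct transformed value should be 21, not 41.

Step 1: Check each record against the rule
Step 2: Record 410 has weight = 21
Step 3: Since 21 >= 13, the bonus should not have been applied
Step 4: Correct value = 21, but claimed value = 41
Conclusion: Record 410 has the error.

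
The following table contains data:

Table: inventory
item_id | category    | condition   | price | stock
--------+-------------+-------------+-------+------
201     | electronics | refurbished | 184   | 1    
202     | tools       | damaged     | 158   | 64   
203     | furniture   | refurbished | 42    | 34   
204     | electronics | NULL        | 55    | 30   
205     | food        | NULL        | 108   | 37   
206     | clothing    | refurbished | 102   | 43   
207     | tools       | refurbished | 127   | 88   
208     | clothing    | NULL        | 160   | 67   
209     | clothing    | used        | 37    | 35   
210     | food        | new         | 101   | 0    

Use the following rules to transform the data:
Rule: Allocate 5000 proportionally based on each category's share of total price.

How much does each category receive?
clothing: 1391.99, electronics: 1112.66, food: 973.0, furniture: 195.53, tools: 1326.82

Step 1: Calculate total price = 1074
Step 2: Calculate each category's proportion:
  clothing: 299/1074 = 27.84% → 1391.99
  electronics: 239/1074 = 22.25% → 1112.66
  food: 209/1074 = 19.46% → 973.0
  furniture: 42/1074 = 3.91% → 195.53
  tools: 285/1074 = 26.54% → 1326.82
Step 3: Verify: sum of allocations ≈ 5000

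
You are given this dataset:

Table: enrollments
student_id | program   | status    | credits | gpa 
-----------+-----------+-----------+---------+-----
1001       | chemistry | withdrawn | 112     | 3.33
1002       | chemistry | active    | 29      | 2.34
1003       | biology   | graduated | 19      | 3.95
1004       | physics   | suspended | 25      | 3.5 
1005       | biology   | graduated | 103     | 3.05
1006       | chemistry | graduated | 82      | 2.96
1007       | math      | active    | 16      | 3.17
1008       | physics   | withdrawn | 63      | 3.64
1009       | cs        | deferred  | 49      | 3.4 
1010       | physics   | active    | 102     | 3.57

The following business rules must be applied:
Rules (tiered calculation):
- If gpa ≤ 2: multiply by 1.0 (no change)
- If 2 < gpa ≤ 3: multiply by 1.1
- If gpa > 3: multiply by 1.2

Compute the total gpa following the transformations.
38.96

Step 1: Tier 1 (gpa ≤ 2): 0 records, sum = 0 × 1.0 = 0.0
Step 2: Tier 2 (2 < gpa ≤ 3): 2 records, sum = 5.3 × 1.1 = 5.83
Step 3: Tier 3 (gpa > 3): 8 records, sum = 27.61 × 1.2 = 33.13
Step 4: Final sum = 0.0 + 5.83 + 33.13 = 38.96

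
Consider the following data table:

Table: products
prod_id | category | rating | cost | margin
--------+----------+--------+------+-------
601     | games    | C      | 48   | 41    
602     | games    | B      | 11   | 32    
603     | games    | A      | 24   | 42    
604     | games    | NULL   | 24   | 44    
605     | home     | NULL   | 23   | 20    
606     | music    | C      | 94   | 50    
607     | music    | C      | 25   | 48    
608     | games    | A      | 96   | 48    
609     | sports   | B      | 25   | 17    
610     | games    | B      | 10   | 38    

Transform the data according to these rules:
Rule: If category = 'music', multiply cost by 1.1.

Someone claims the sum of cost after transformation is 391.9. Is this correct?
Yes, the result is correct.

Step 1: Calculate the correct sum after transformation
Step 2: Apply multiplier 1.1 to records where category = 'music'
Step 3: Correct result = 391.9
Step 4: Claimed result = 391.9
Step 5: 391.9 = 391.9 ✓
Conclusion: The claimed result is correct.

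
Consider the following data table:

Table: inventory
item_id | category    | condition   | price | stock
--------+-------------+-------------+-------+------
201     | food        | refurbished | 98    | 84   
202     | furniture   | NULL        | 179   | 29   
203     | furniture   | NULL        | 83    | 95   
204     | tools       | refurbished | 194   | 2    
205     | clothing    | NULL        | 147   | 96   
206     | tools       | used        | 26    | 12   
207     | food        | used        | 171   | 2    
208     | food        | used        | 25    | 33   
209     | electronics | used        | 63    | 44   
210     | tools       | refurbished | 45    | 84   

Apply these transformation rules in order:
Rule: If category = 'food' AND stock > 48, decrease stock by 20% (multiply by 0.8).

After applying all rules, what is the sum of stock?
464.2

Step 1: Find records where category = 'food' AND stock > 48
Step 2: 1 records match, summing to 84
Step 3: After multiplier: 84 × 0.8 = 67.2
Step 4: Unaffected records sum: 397
Step 5: Final sum = 67.2 + 397 = 464.2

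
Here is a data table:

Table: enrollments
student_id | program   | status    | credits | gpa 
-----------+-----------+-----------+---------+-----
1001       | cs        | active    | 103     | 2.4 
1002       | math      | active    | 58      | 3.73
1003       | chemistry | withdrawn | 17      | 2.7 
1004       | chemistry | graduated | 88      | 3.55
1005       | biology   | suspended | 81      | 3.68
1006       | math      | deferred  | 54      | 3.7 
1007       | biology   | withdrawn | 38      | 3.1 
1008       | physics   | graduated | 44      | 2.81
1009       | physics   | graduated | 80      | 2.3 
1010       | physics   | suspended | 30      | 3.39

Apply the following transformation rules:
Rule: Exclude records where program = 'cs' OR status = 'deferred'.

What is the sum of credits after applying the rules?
436

Step 1: Find records where program = 'cs' OR status = 'deferred'
Step 2: 2 records match, summing to 157
Step 3: Original sum: 593
Step 4: Remaining sum = 593 - 157 = 436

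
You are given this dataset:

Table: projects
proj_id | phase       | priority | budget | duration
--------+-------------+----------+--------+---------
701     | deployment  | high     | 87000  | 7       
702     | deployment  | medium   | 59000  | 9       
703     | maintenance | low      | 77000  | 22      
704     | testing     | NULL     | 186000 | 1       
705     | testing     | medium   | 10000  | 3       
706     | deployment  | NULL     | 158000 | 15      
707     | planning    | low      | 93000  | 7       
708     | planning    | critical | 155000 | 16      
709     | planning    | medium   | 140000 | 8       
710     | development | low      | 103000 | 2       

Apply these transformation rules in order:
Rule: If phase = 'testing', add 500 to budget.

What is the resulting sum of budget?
1069000

Step 1: Count records where phase = 'testing': 2
Step 2: Total bonus added: 2 × 500 = 1000
Step 3: Original sum of budget: 1068000
Step 4: Final sum = 1068000 + 1000 = 1069000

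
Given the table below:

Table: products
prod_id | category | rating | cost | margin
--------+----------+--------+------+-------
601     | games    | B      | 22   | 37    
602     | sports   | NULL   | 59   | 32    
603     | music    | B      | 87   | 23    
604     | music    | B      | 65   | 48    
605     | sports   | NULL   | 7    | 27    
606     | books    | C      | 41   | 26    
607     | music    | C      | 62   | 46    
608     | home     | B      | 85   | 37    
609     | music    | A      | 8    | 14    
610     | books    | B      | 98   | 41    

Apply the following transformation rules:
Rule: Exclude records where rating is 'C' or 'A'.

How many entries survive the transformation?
7

Step 1: Count records to exclude
  - 2 (C) + 1 (A) = 3 records
Step 2: Total records: 10
Step 3: Remaining = 10 - 3 = 7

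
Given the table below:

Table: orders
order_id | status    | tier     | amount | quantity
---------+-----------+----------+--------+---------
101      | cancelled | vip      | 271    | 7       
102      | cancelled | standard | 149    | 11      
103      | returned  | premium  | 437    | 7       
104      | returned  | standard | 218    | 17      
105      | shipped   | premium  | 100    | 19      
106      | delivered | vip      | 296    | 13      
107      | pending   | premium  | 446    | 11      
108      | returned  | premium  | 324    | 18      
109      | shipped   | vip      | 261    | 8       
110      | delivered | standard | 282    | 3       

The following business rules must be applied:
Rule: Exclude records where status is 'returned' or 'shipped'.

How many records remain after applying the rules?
5

Step 1: Count records to exclude
  - 3 (returned) + 2 (shipped) = 5 records
Step 2: Total records: 10
Step 3: Remaining = 10 - 5 = 5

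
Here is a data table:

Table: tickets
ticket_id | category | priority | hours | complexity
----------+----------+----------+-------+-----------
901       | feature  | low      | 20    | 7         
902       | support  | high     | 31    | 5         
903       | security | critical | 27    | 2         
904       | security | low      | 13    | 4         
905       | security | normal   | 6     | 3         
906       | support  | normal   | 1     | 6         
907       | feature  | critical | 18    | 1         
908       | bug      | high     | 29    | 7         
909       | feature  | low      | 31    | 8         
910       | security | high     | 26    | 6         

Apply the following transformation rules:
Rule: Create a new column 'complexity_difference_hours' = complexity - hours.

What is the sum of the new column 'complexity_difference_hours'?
-153

Step 1: For each record, compute complexity - hours
Example calculations:
  7 - 20 = -13
  5 - 31 = -26
  2 - 27 = -25
  ...
Step 2: Sum all derived values
Step 3: Total = -153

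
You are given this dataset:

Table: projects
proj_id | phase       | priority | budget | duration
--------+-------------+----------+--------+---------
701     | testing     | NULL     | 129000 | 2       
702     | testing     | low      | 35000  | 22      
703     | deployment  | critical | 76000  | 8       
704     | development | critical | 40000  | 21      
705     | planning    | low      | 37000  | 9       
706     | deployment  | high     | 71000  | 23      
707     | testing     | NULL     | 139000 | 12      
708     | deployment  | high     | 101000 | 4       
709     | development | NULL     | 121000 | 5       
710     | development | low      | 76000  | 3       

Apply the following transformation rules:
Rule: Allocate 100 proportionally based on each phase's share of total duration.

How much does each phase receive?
deployment: 32.11, development: 26.61, planning: 8.26, testing: 33.03

Step 1: Calculate total duration = 109
Step 2: Calculate each phase's proportion:
  deployment: 35/109 = 32.11% → 32.11
  development: 29/109 = 26.61% → 26.61
  planning: 9/109 = 8.26% → 8.26
  testing: 36/109 = 33.03% → 33.03
Step 3: Verify: sum of allocations ≈ 100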